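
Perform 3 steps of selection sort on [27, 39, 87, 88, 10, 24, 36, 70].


Initial: [27, 39, 87, 88, 10, 24, 36, 70]
Step 1: min=10 at 4
  Swap: [10, 39, 87, 88, 27, 24, 36, 70]
Step 2: min=24 at 5
  Swap: [10, 24, 87, 88, 27, 39, 36, 70]
Step 3: min=27 at 4
  Swap: [10, 24, 27, 88, 87, 39, 36, 70]

After 3 steps: [10, 24, 27, 88, 87, 39, 36, 70]


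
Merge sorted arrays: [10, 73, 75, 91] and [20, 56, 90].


Take 10 from A
Take 20 from B
Take 56 from B
Take 73 from A
Take 75 from A
Take 90 from B

Merged: [10, 20, 56, 73, 75, 90, 91]


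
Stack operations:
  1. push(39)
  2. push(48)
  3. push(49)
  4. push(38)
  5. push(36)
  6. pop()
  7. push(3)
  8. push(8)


push(39) -> [39]
push(48) -> [39, 48]
push(49) -> [39, 48, 49]
push(38) -> [39, 48, 49, 38]
push(36) -> [39, 48, 49, 38, 36]
pop()->36, [39, 48, 49, 38]
push(3) -> [39, 48, 49, 38, 3]
push(8) -> [39, 48, 49, 38, 3, 8]

Final stack: [39, 48, 49, 38, 3, 8]


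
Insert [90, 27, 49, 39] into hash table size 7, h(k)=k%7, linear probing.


Insert 90: h=6 -> slot 6
Insert 27: h=6, 1 probes -> slot 0
Insert 49: h=0, 1 probes -> slot 1
Insert 39: h=4 -> slot 4

Table: [27, 49, None, None, 39, None, 90]


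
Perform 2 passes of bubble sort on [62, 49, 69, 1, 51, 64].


Initial: [62, 49, 69, 1, 51, 64]
Pass 1: [49, 62, 1, 51, 64, 69] (4 swaps)
Pass 2: [49, 1, 51, 62, 64, 69] (2 swaps)

After 2 passes: [49, 1, 51, 62, 64, 69]


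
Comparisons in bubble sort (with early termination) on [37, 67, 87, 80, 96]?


Algorithm: bubble sort (with early termination)
Input: [37, 67, 87, 80, 96]
Sorted: [37, 67, 80, 87, 96]

7


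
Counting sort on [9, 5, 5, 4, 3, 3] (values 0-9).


Input: [9, 5, 5, 4, 3, 3]
Counts: [0, 0, 0, 2, 1, 2, 0, 0, 0, 1]

Sorted: [3, 3, 4, 5, 5, 9]


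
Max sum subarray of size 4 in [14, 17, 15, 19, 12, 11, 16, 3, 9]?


[0:4]: 65
[1:5]: 63
[2:6]: 57
[3:7]: 58
[4:8]: 42
[5:9]: 39

Max: 65 at [0:4]


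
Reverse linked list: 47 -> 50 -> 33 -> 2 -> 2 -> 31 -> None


Step 1: curr=47, set curr.next=prev(None) | reversed so far: 47
Step 2: curr=50, set curr.next=prev(47) | reversed so far: 50 -> 47
Step 3: curr=33, set curr.next=prev(50) | reversed so far: 33 -> 50 -> 47
Step 4: curr=2, set curr.next=prev(33) | reversed so far: 2 -> 33 -> 50 -> 47
Step 5: curr=2, set curr.next=prev(2) | reversed so far: 2 -> 2 -> 33 -> 50 -> 47
Step 6: curr=31, set curr.next=prev(2) | reversed so far: 31 -> 2 -> 2 -> 33 -> 50 -> 47

31 -> 2 -> 2 -> 33 -> 50 -> 47 -> None


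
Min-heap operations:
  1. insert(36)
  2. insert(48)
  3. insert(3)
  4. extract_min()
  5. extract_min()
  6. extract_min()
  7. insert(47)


insert(36) -> [36]
insert(48) -> [36, 48]
insert(3) -> [3, 48, 36]
extract_min()->3, [36, 48]
extract_min()->36, [48]
extract_min()->48, []
insert(47) -> [47]

Final heap: [47]


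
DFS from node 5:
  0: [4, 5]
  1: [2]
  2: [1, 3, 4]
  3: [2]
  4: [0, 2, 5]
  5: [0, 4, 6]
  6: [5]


Visit 5, push [6, 4, 0]
Visit 0, push [4]
Visit 4, push [2]
Visit 2, push [3, 1]
Visit 1, push []
Visit 3, push []
Visit 6, push []

DFS order: [5, 0, 4, 2, 1, 3, 6]


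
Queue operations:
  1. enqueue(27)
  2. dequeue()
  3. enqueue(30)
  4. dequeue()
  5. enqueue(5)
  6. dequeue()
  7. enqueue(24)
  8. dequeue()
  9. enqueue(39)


enqueue(27) -> [27]
dequeue()->27, []
enqueue(30) -> [30]
dequeue()->30, []
enqueue(5) -> [5]
dequeue()->5, []
enqueue(24) -> [24]
dequeue()->24, []
enqueue(39) -> [39]

Final queue: [39]


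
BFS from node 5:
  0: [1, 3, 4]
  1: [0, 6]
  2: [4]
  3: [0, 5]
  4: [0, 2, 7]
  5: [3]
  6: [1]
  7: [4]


Visit 5, enqueue [3]
Visit 3, enqueue [0]
Visit 0, enqueue [1, 4]
Visit 1, enqueue [6]
Visit 4, enqueue [2, 7]
Visit 6, enqueue []
Visit 2, enqueue []
Visit 7, enqueue []

BFS order: [5, 3, 0, 1, 4, 6, 2, 7]


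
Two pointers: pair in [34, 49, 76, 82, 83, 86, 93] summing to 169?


lo=0(34)+hi=6(93)=127
lo=1(49)+hi=6(93)=142
lo=2(76)+hi=6(93)=169

Yes: 76+93=169


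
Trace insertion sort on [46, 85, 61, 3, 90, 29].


Initial: [46, 85, 61, 3, 90, 29]
Insert 85: [46, 85, 61, 3, 90, 29]
Insert 61: [46, 61, 85, 3, 90, 29]
Insert 3: [3, 46, 61, 85, 90, 29]
Insert 90: [3, 46, 61, 85, 90, 29]
Insert 29: [3, 29, 46, 61, 85, 90]

Sorted: [3, 29, 46, 61, 85, 90]


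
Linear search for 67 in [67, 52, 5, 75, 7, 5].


i=0: 67==67 found!

Found at 0, 1 comps


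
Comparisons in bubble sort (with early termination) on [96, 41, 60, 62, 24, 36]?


Algorithm: bubble sort (with early termination)
Input: [96, 41, 60, 62, 24, 36]
Sorted: [24, 36, 41, 60, 62, 96]

15


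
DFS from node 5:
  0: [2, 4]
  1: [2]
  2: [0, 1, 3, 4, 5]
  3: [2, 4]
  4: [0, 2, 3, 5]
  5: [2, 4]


Visit 5, push [4, 2]
Visit 2, push [4, 3, 1, 0]
Visit 0, push [4]
Visit 4, push [3]
Visit 3, push []
Visit 1, push []

DFS order: [5, 2, 0, 4, 3, 1]


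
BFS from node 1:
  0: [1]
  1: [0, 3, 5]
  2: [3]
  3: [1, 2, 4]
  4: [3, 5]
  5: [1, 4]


Visit 1, enqueue [0, 3, 5]
Visit 0, enqueue []
Visit 3, enqueue [2, 4]
Visit 5, enqueue []
Visit 2, enqueue []
Visit 4, enqueue []

BFS order: [1, 0, 3, 5, 2, 4]


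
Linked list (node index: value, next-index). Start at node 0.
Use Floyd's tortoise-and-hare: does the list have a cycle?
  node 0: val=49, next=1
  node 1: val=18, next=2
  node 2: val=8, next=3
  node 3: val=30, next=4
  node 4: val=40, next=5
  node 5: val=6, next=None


Floyd's tortoise (slow, +1) and hare (fast, +2):
  init: slow=0, fast=0
  step 1: slow=1, fast=2
  step 2: slow=2, fast=4
  step 3: fast 4->5->None, no cycle

Cycle: no


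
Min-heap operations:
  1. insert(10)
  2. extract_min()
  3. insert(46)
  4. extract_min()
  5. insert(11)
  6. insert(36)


insert(10) -> [10]
extract_min()->10, []
insert(46) -> [46]
extract_min()->46, []
insert(11) -> [11]
insert(36) -> [11, 36]

Final heap: [11, 36]


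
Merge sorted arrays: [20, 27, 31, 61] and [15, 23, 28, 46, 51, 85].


Take 15 from B
Take 20 from A
Take 23 from B
Take 27 from A
Take 28 from B
Take 31 from A
Take 46 from B
Take 51 from B
Take 61 from A

Merged: [15, 20, 23, 27, 28, 31, 46, 51, 61, 85]


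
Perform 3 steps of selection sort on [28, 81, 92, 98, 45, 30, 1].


Initial: [28, 81, 92, 98, 45, 30, 1]
Step 1: min=1 at 6
  Swap: [1, 81, 92, 98, 45, 30, 28]
Step 2: min=28 at 6
  Swap: [1, 28, 92, 98, 45, 30, 81]
Step 3: min=30 at 5
  Swap: [1, 28, 30, 98, 45, 92, 81]

After 3 steps: [1, 28, 30, 98, 45, 92, 81]


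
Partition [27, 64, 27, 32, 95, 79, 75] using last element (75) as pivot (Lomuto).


Pivot: 75
  27 <= 75: advance i (no swap)
  64 <= 75: advance i (no swap)
  27 <= 75: advance i (no swap)
  32 <= 75: advance i (no swap)
Place pivot at 4: [27, 64, 27, 32, 75, 79, 95]

Partitioned: [27, 64, 27, 32, 75, 79, 95]


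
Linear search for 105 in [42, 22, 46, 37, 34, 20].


i=0: 42!=105
i=1: 22!=105
i=2: 46!=105
i=3: 37!=105
i=4: 34!=105
i=5: 20!=105

Not found, 6 comps


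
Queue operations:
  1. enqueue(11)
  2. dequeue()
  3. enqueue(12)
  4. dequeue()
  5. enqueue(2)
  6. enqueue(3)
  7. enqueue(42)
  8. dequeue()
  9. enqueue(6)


enqueue(11) -> [11]
dequeue()->11, []
enqueue(12) -> [12]
dequeue()->12, []
enqueue(2) -> [2]
enqueue(3) -> [2, 3]
enqueue(42) -> [2, 3, 42]
dequeue()->2, [3, 42]
enqueue(6) -> [3, 42, 6]

Final queue: [3, 42, 6]


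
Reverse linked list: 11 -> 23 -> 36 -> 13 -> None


Step 1: curr=11, set curr.next=prev(None) | reversed so far: 11
Step 2: curr=23, set curr.next=prev(11) | reversed so far: 23 -> 11
Step 3: curr=36, set curr.next=prev(23) | reversed so far: 36 -> 23 -> 11
Step 4: curr=13, set curr.next=prev(36) | reversed so far: 13 -> 36 -> 23 -> 11

13 -> 36 -> 23 -> 11 -> None


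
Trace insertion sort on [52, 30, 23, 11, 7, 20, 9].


Initial: [52, 30, 23, 11, 7, 20, 9]
Insert 30: [30, 52, 23, 11, 7, 20, 9]
Insert 23: [23, 30, 52, 11, 7, 20, 9]
Insert 11: [11, 23, 30, 52, 7, 20, 9]
Insert 7: [7, 11, 23, 30, 52, 20, 9]
Insert 20: [7, 11, 20, 23, 30, 52, 9]
Insert 9: [7, 9, 11, 20, 23, 30, 52]

Sorted: [7, 9, 11, 20, 23, 30, 52]


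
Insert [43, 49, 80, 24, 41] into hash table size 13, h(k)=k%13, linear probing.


Insert 43: h=4 -> slot 4
Insert 49: h=10 -> slot 10
Insert 80: h=2 -> slot 2
Insert 24: h=11 -> slot 11
Insert 41: h=2, 1 probes -> slot 3

Table: [None, None, 80, 41, 43, None, None, None, None, None, 49, 24, None]


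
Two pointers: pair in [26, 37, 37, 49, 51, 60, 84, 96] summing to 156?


lo=0(26)+hi=7(96)=122
lo=1(37)+hi=7(96)=133
lo=2(37)+hi=7(96)=133
lo=3(49)+hi=7(96)=145
lo=4(51)+hi=7(96)=147
lo=5(60)+hi=7(96)=156

Yes: 60+96=156


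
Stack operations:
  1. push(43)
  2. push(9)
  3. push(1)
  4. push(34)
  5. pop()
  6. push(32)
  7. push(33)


push(43) -> [43]
push(9) -> [43, 9]
push(1) -> [43, 9, 1]
push(34) -> [43, 9, 1, 34]
pop()->34, [43, 9, 1]
push(32) -> [43, 9, 1, 32]
push(33) -> [43, 9, 1, 32, 33]

Final stack: [43, 9, 1, 32, 33]


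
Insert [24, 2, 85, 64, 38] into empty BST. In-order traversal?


Insert 24: root
Insert 2: L from 24
Insert 85: R from 24
Insert 64: R from 24 -> L from 85
Insert 38: R from 24 -> L from 85 -> L from 64

In-order: [2, 24, 38, 64, 85]


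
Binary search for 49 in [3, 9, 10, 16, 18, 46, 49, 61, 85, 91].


Step 1: lo=0, hi=9, mid=4, val=18
Step 2: lo=5, hi=9, mid=7, val=61
Step 3: lo=5, hi=6, mid=5, val=46
Step 4: lo=6, hi=6, mid=6, val=49

Found at index 6


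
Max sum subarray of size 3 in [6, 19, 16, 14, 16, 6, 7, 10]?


[0:3]: 41
[1:4]: 49
[2:5]: 46
[3:6]: 36
[4:7]: 29
[5:8]: 23

Max: 49 at [1:4]


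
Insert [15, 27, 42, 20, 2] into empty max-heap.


Insert 15: [15]
Insert 27: [27, 15]
Insert 42: [42, 15, 27]
Insert 20: [42, 20, 27, 15]
Insert 2: [42, 20, 27, 15, 2]

Final heap: [42, 20, 27, 15, 2]


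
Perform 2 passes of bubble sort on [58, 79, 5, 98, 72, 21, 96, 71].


Initial: [58, 79, 5, 98, 72, 21, 96, 71]
Pass 1: [58, 5, 79, 72, 21, 96, 71, 98] (5 swaps)
Pass 2: [5, 58, 72, 21, 79, 71, 96, 98] (4 swaps)

After 2 passes: [5, 58, 72, 21, 79, 71, 96, 98]


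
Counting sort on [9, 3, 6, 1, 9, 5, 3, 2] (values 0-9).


Input: [9, 3, 6, 1, 9, 5, 3, 2]
Counts: [0, 1, 1, 2, 0, 1, 1, 0, 0, 2]

Sorted: [1, 2, 3, 3, 5, 6, 9, 9]


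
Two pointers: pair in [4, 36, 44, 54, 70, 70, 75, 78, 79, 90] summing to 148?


lo=0(4)+hi=9(90)=94
lo=1(36)+hi=9(90)=126
lo=2(44)+hi=9(90)=134
lo=3(54)+hi=9(90)=144
lo=4(70)+hi=9(90)=160
lo=4(70)+hi=8(79)=149
lo=4(70)+hi=7(78)=148

Yes: 70+78=148


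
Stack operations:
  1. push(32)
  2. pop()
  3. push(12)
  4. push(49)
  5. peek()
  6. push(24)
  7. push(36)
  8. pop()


push(32) -> [32]
pop()->32, []
push(12) -> [12]
push(49) -> [12, 49]
peek()->49
push(24) -> [12, 49, 24]
push(36) -> [12, 49, 24, 36]
pop()->36, [12, 49, 24]

Final stack: [12, 49, 24]


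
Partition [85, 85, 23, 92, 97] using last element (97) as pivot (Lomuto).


Pivot: 97
  85 <= 97: advance i (no swap)
  85 <= 97: advance i (no swap)
  23 <= 97: advance i (no swap)
  92 <= 97: advance i (no swap)
Place pivot at 4: [85, 85, 23, 92, 97]

Partitioned: [85, 85, 23, 92, 97]


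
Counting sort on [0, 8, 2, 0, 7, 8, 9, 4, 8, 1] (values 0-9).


Input: [0, 8, 2, 0, 7, 8, 9, 4, 8, 1]
Counts: [2, 1, 1, 0, 1, 0, 0, 1, 3, 1]

Sorted: [0, 0, 1, 2, 4, 7, 8, 8, 8, 9]


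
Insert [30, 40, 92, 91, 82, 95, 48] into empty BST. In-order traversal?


Insert 30: root
Insert 40: R from 30
Insert 92: R from 30 -> R from 40
Insert 91: R from 30 -> R from 40 -> L from 92
Insert 82: R from 30 -> R from 40 -> L from 92 -> L from 91
Insert 95: R from 30 -> R from 40 -> R from 92
Insert 48: R from 30 -> R from 40 -> L from 92 -> L from 91 -> L from 82

In-order: [30, 40, 48, 82, 91, 92, 95]


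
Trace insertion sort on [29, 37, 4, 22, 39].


Initial: [29, 37, 4, 22, 39]
Insert 37: [29, 37, 4, 22, 39]
Insert 4: [4, 29, 37, 22, 39]
Insert 22: [4, 22, 29, 37, 39]
Insert 39: [4, 22, 29, 37, 39]

Sorted: [4, 22, 29, 37, 39]


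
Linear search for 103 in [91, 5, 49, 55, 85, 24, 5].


i=0: 91!=103
i=1: 5!=103
i=2: 49!=103
i=3: 55!=103
i=4: 85!=103
i=5: 24!=103
i=6: 5!=103

Not found, 7 comps


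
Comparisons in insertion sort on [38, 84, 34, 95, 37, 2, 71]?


Algorithm: insertion sort
Input: [38, 84, 34, 95, 37, 2, 71]
Sorted: [2, 34, 37, 38, 71, 84, 95]

16


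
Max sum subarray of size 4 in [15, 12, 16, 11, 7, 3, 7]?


[0:4]: 54
[1:5]: 46
[2:6]: 37
[3:7]: 28

Max: 54 at [0:4]


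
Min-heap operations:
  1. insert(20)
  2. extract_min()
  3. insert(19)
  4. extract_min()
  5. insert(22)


insert(20) -> [20]
extract_min()->20, []
insert(19) -> [19]
extract_min()->19, []
insert(22) -> [22]

Final heap: [22]


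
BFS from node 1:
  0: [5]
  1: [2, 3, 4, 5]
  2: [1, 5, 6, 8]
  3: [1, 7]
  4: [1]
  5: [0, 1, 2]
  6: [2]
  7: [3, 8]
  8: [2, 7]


Visit 1, enqueue [2, 3, 4, 5]
Visit 2, enqueue [6, 8]
Visit 3, enqueue [7]
Visit 4, enqueue []
Visit 5, enqueue [0]
Visit 6, enqueue []
Visit 8, enqueue []
Visit 7, enqueue []
Visit 0, enqueue []

BFS order: [1, 2, 3, 4, 5, 6, 8, 7, 0]


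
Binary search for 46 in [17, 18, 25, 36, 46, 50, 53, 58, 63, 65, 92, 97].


Step 1: lo=0, hi=11, mid=5, val=50
Step 2: lo=0, hi=4, mid=2, val=25
Step 3: lo=3, hi=4, mid=3, val=36
Step 4: lo=4, hi=4, mid=4, val=46

Found at index 4


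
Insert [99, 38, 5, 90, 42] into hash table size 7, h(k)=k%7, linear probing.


Insert 99: h=1 -> slot 1
Insert 38: h=3 -> slot 3
Insert 5: h=5 -> slot 5
Insert 90: h=6 -> slot 6
Insert 42: h=0 -> slot 0

Table: [42, 99, None, 38, None, 5, 90]


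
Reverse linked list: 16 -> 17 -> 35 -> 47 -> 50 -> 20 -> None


Step 1: curr=16, set curr.next=prev(None) | reversed so far: 16
Step 2: curr=17, set curr.next=prev(16) | reversed so far: 17 -> 16
Step 3: curr=35, set curr.next=prev(17) | reversed so far: 35 -> 17 -> 16
Step 4: curr=47, set curr.next=prev(35) | reversed so far: 47 -> 35 -> 17 -> 16
Step 5: curr=50, set curr.next=prev(47) | reversed so far: 50 -> 47 -> 35 -> 17 -> 16
Step 6: curr=20, set curr.next=prev(50) | reversed so far: 20 -> 50 -> 47 -> 35 -> 17 -> 16

20 -> 50 -> 47 -> 35 -> 17 -> 16 -> None


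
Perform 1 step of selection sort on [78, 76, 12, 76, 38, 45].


Initial: [78, 76, 12, 76, 38, 45]
Step 1: min=12 at 2
  Swap: [12, 76, 78, 76, 38, 45]

After 1 step: [12, 76, 78, 76, 38, 45]


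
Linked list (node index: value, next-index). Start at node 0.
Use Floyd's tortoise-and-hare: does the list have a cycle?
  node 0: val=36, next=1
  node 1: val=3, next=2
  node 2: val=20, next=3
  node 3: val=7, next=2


Floyd's tortoise (slow, +1) and hare (fast, +2):
  init: slow=0, fast=0
  step 1: slow=1, fast=2
  step 2: slow=2, fast=2
  slow == fast at node 2: cycle detected

Cycle: yes


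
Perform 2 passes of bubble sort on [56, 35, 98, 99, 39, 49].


Initial: [56, 35, 98, 99, 39, 49]
Pass 1: [35, 56, 98, 39, 49, 99] (3 swaps)
Pass 2: [35, 56, 39, 49, 98, 99] (2 swaps)

After 2 passes: [35, 56, 39, 49, 98, 99]


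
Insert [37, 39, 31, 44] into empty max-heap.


Insert 37: [37]
Insert 39: [39, 37]
Insert 31: [39, 37, 31]
Insert 44: [44, 39, 31, 37]

Final heap: [44, 39, 31, 37]


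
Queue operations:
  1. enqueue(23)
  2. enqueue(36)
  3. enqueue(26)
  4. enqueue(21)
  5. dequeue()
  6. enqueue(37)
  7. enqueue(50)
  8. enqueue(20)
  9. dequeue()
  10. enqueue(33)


enqueue(23) -> [23]
enqueue(36) -> [23, 36]
enqueue(26) -> [23, 36, 26]
enqueue(21) -> [23, 36, 26, 21]
dequeue()->23, [36, 26, 21]
enqueue(37) -> [36, 26, 21, 37]
enqueue(50) -> [36, 26, 21, 37, 50]
enqueue(20) -> [36, 26, 21, 37, 50, 20]
dequeue()->36, [26, 21, 37, 50, 20]
enqueue(33) -> [26, 21, 37, 50, 20, 33]

Final queue: [26, 21, 37, 50, 20, 33]


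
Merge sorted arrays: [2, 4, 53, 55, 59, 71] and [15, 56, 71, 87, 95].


Take 2 from A
Take 4 from A
Take 15 from B
Take 53 from A
Take 55 from A
Take 56 from B
Take 59 from A
Take 71 from A

Merged: [2, 4, 15, 53, 55, 56, 59, 71, 71, 87, 95]


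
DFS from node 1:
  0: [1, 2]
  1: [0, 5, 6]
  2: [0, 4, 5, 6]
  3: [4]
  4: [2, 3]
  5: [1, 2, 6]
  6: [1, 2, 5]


Visit 1, push [6, 5, 0]
Visit 0, push [2]
Visit 2, push [6, 5, 4]
Visit 4, push [3]
Visit 3, push []
Visit 5, push [6]
Visit 6, push []

DFS order: [1, 0, 2, 4, 3, 5, 6]


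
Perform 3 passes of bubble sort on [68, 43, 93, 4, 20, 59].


Initial: [68, 43, 93, 4, 20, 59]
Pass 1: [43, 68, 4, 20, 59, 93] (4 swaps)
Pass 2: [43, 4, 20, 59, 68, 93] (3 swaps)
Pass 3: [4, 20, 43, 59, 68, 93] (2 swaps)

After 3 passes: [4, 20, 43, 59, 68, 93]


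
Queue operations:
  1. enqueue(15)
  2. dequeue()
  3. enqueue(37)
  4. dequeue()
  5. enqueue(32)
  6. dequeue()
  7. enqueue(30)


enqueue(15) -> [15]
dequeue()->15, []
enqueue(37) -> [37]
dequeue()->37, []
enqueue(32) -> [32]
dequeue()->32, []
enqueue(30) -> [30]

Final queue: [30]


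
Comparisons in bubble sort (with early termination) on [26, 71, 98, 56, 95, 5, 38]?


Algorithm: bubble sort (with early termination)
Input: [26, 71, 98, 56, 95, 5, 38]
Sorted: [5, 26, 38, 56, 71, 95, 98]

21


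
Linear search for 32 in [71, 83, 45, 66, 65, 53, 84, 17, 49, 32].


i=0: 71!=32
i=1: 83!=32
i=2: 45!=32
i=3: 66!=32
i=4: 65!=32
i=5: 53!=32
i=6: 84!=32
i=7: 17!=32
i=8: 49!=32
i=9: 32==32 found!

Found at 9, 10 comps


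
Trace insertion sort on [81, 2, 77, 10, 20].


Initial: [81, 2, 77, 10, 20]
Insert 2: [2, 81, 77, 10, 20]
Insert 77: [2, 77, 81, 10, 20]
Insert 10: [2, 10, 77, 81, 20]
Insert 20: [2, 10, 20, 77, 81]

Sorted: [2, 10, 20, 77, 81]


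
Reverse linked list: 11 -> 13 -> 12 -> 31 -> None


Step 1: curr=11, set curr.next=prev(None) | reversed so far: 11
Step 2: curr=13, set curr.next=prev(11) | reversed so far: 13 -> 11
Step 3: curr=12, set curr.next=prev(13) | reversed so far: 12 -> 13 -> 11
Step 4: curr=31, set curr.next=prev(12) | reversed so far: 31 -> 12 -> 13 -> 11

31 -> 12 -> 13 -> 11 -> None


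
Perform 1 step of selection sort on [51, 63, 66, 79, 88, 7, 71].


Initial: [51, 63, 66, 79, 88, 7, 71]
Step 1: min=7 at 5
  Swap: [7, 63, 66, 79, 88, 51, 71]

After 1 step: [7, 63, 66, 79, 88, 51, 71]


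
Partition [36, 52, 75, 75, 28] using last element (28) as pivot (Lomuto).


Pivot: 28
Place pivot at 0: [28, 52, 75, 75, 36]

Partitioned: [28, 52, 75, 75, 36]


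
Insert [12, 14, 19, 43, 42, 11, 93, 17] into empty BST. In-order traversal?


Insert 12: root
Insert 14: R from 12
Insert 19: R from 12 -> R from 14
Insert 43: R from 12 -> R from 14 -> R from 19
Insert 42: R from 12 -> R from 14 -> R from 19 -> L from 43
Insert 11: L from 12
Insert 93: R from 12 -> R from 14 -> R from 19 -> R from 43
Insert 17: R from 12 -> R from 14 -> L from 19

In-order: [11, 12, 14, 17, 19, 42, 43, 93]


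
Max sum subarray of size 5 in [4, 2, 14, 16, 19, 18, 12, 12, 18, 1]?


[0:5]: 55
[1:6]: 69
[2:7]: 79
[3:8]: 77
[4:9]: 79
[5:10]: 61

Max: 79 at [2:7]


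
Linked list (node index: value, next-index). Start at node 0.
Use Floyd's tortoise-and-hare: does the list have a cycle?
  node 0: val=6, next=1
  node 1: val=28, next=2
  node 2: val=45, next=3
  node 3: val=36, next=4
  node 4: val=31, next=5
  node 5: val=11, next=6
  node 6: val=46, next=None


Floyd's tortoise (slow, +1) and hare (fast, +2):
  init: slow=0, fast=0
  step 1: slow=1, fast=2
  step 2: slow=2, fast=4
  step 3: slow=3, fast=6
  step 4: fast -> None, no cycle

Cycle: no


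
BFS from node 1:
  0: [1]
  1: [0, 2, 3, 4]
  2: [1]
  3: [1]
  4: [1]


Visit 1, enqueue [0, 2, 3, 4]
Visit 0, enqueue []
Visit 2, enqueue []
Visit 3, enqueue []
Visit 4, enqueue []

BFS order: [1, 0, 2, 3, 4]


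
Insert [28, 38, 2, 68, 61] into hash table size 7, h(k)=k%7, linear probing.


Insert 28: h=0 -> slot 0
Insert 38: h=3 -> slot 3
Insert 2: h=2 -> slot 2
Insert 68: h=5 -> slot 5
Insert 61: h=5, 1 probes -> slot 6

Table: [28, None, 2, 38, None, 68, 61]


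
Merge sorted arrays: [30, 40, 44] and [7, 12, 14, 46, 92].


Take 7 from B
Take 12 from B
Take 14 from B
Take 30 from A
Take 40 from A
Take 44 from A

Merged: [7, 12, 14, 30, 40, 44, 46, 92]


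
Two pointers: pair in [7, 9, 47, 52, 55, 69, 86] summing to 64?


lo=0(7)+hi=6(86)=93
lo=0(7)+hi=5(69)=76
lo=0(7)+hi=4(55)=62
lo=1(9)+hi=4(55)=64

Yes: 9+55=64


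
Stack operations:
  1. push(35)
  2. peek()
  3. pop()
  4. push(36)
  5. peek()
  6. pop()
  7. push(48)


push(35) -> [35]
peek()->35
pop()->35, []
push(36) -> [36]
peek()->36
pop()->36, []
push(48) -> [48]

Final stack: [48]


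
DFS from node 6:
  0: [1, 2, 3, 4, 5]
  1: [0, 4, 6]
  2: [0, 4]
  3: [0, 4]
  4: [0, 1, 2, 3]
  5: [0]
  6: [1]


Visit 6, push [1]
Visit 1, push [4, 0]
Visit 0, push [5, 4, 3, 2]
Visit 2, push [4]
Visit 4, push [3]
Visit 3, push []
Visit 5, push []

DFS order: [6, 1, 0, 2, 4, 3, 5]


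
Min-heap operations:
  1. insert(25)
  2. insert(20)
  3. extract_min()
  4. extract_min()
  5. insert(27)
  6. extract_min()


insert(25) -> [25]
insert(20) -> [20, 25]
extract_min()->20, [25]
extract_min()->25, []
insert(27) -> [27]
extract_min()->27, []

Final heap: []


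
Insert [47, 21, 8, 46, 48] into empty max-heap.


Insert 47: [47]
Insert 21: [47, 21]
Insert 8: [47, 21, 8]
Insert 46: [47, 46, 8, 21]
Insert 48: [48, 47, 8, 21, 46]

Final heap: [48, 47, 8, 21, 46]


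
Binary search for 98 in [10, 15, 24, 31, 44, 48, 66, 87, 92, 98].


Step 1: lo=0, hi=9, mid=4, val=44
Step 2: lo=5, hi=9, mid=7, val=87
Step 3: lo=8, hi=9, mid=8, val=92
Step 4: lo=9, hi=9, mid=9, val=98

Found at index 9


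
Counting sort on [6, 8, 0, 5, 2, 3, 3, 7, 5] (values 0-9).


Input: [6, 8, 0, 5, 2, 3, 3, 7, 5]
Counts: [1, 0, 1, 2, 0, 2, 1, 1, 1, 0]

Sorted: [0, 2, 3, 3, 5, 5, 6, 7, 8]


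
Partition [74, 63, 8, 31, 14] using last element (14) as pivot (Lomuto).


Pivot: 14
  8 <= 14: swap -> [8, 63, 74, 31, 14]
Place pivot at 1: [8, 14, 74, 31, 63]

Partitioned: [8, 14, 74, 31, 63]


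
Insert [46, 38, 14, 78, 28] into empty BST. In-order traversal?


Insert 46: root
Insert 38: L from 46
Insert 14: L from 46 -> L from 38
Insert 78: R from 46
Insert 28: L from 46 -> L from 38 -> R from 14

In-order: [14, 28, 38, 46, 78]


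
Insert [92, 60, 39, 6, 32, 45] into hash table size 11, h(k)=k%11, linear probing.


Insert 92: h=4 -> slot 4
Insert 60: h=5 -> slot 5
Insert 39: h=6 -> slot 6
Insert 6: h=6, 1 probes -> slot 7
Insert 32: h=10 -> slot 10
Insert 45: h=1 -> slot 1

Table: [None, 45, None, None, 92, 60, 39, 6, None, None, 32]


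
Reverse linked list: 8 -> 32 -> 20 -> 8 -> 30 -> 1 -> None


Step 1: curr=8, set curr.next=prev(None) | reversed so far: 8
Step 2: curr=32, set curr.next=prev(8) | reversed so far: 32 -> 8
Step 3: curr=20, set curr.next=prev(32) | reversed so far: 20 -> 32 -> 8
Step 4: curr=8, set curr.next=prev(20) | reversed so far: 8 -> 20 -> 32 -> 8
Step 5: curr=30, set curr.next=prev(8) | reversed so far: 30 -> 8 -> 20 -> 32 -> 8
Step 6: curr=1, set curr.next=prev(30) | reversed so far: 1 -> 30 -> 8 -> 20 -> 32 -> 8

1 -> 30 -> 8 -> 20 -> 32 -> 8 -> None


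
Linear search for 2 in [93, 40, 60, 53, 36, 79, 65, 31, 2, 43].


i=0: 93!=2
i=1: 40!=2
i=2: 60!=2
i=3: 53!=2
i=4: 36!=2
i=5: 79!=2
i=6: 65!=2
i=7: 31!=2
i=8: 2==2 found!

Found at 8, 9 comps


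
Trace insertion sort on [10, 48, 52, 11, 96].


Initial: [10, 48, 52, 11, 96]
Insert 48: [10, 48, 52, 11, 96]
Insert 52: [10, 48, 52, 11, 96]
Insert 11: [10, 11, 48, 52, 96]
Insert 96: [10, 11, 48, 52, 96]

Sorted: [10, 11, 48, 52, 96]


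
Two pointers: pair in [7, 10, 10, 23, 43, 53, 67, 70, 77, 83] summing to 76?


lo=0(7)+hi=9(83)=90
lo=0(7)+hi=8(77)=84
lo=0(7)+hi=7(70)=77
lo=0(7)+hi=6(67)=74
lo=1(10)+hi=6(67)=77
lo=1(10)+hi=5(53)=63
lo=2(10)+hi=5(53)=63
lo=3(23)+hi=5(53)=76

Yes: 23+53=76


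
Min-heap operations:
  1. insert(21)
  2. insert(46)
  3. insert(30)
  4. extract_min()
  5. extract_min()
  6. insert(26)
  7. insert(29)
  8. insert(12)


insert(21) -> [21]
insert(46) -> [21, 46]
insert(30) -> [21, 46, 30]
extract_min()->21, [30, 46]
extract_min()->30, [46]
insert(26) -> [26, 46]
insert(29) -> [26, 46, 29]
insert(12) -> [12, 26, 29, 46]

Final heap: [12, 26, 29, 46]


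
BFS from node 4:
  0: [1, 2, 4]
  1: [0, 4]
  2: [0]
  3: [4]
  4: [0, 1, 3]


Visit 4, enqueue [0, 1, 3]
Visit 0, enqueue [2]
Visit 1, enqueue []
Visit 3, enqueue []
Visit 2, enqueue []

BFS order: [4, 0, 1, 3, 2]


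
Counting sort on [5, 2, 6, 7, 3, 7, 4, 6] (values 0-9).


Input: [5, 2, 6, 7, 3, 7, 4, 6]
Counts: [0, 0, 1, 1, 1, 1, 2, 2, 0, 0]

Sorted: [2, 3, 4, 5, 6, 6, 7, 7]


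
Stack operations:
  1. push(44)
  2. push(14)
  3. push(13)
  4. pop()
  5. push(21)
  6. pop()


push(44) -> [44]
push(14) -> [44, 14]
push(13) -> [44, 14, 13]
pop()->13, [44, 14]
push(21) -> [44, 14, 21]
pop()->21, [44, 14]

Final stack: [44, 14]


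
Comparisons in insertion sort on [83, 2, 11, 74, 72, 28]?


Algorithm: insertion sort
Input: [83, 2, 11, 74, 72, 28]
Sorted: [2, 11, 28, 72, 74, 83]

12


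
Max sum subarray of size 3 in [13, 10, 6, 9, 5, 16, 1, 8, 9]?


[0:3]: 29
[1:4]: 25
[2:5]: 20
[3:6]: 30
[4:7]: 22
[5:8]: 25
[6:9]: 18

Max: 30 at [3:6]


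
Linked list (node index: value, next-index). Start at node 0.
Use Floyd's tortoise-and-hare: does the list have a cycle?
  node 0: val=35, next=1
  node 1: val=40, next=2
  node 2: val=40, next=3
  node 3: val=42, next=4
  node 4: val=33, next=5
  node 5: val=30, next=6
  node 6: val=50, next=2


Floyd's tortoise (slow, +1) and hare (fast, +2):
  init: slow=0, fast=0
  step 1: slow=1, fast=2
  step 2: slow=2, fast=4
  step 3: slow=3, fast=6
  step 4: slow=4, fast=3
  step 5: slow=5, fast=5
  slow == fast at node 5: cycle detected

Cycle: yes


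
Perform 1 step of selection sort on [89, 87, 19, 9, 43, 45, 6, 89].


Initial: [89, 87, 19, 9, 43, 45, 6, 89]
Step 1: min=6 at 6
  Swap: [6, 87, 19, 9, 43, 45, 89, 89]

After 1 step: [6, 87, 19, 9, 43, 45, 89, 89]


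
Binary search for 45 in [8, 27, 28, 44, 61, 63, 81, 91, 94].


Step 1: lo=0, hi=8, mid=4, val=61
Step 2: lo=0, hi=3, mid=1, val=27
Step 3: lo=2, hi=3, mid=2, val=28
Step 4: lo=3, hi=3, mid=3, val=44

Not found


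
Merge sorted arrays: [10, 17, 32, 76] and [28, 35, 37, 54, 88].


Take 10 from A
Take 17 from A
Take 28 from B
Take 32 from A
Take 35 from B
Take 37 from B
Take 54 from B
Take 76 from A

Merged: [10, 17, 28, 32, 35, 37, 54, 76, 88]


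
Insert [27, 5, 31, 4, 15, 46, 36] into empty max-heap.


Insert 27: [27]
Insert 5: [27, 5]
Insert 31: [31, 5, 27]
Insert 4: [31, 5, 27, 4]
Insert 15: [31, 15, 27, 4, 5]
Insert 46: [46, 15, 31, 4, 5, 27]
Insert 36: [46, 15, 36, 4, 5, 27, 31]

Final heap: [46, 15, 36, 4, 5, 27, 31]


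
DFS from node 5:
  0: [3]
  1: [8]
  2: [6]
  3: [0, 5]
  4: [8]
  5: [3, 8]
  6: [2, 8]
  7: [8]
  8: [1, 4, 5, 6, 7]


Visit 5, push [8, 3]
Visit 3, push [0]
Visit 0, push []
Visit 8, push [7, 6, 4, 1]
Visit 1, push []
Visit 4, push []
Visit 6, push [2]
Visit 2, push []
Visit 7, push []

DFS order: [5, 3, 0, 8, 1, 4, 6, 2, 7]


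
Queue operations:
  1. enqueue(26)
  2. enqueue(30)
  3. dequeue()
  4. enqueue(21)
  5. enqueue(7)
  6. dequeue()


enqueue(26) -> [26]
enqueue(30) -> [26, 30]
dequeue()->26, [30]
enqueue(21) -> [30, 21]
enqueue(7) -> [30, 21, 7]
dequeue()->30, [21, 7]

Final queue: [21, 7]


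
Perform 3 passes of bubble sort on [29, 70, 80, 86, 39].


Initial: [29, 70, 80, 86, 39]
Pass 1: [29, 70, 80, 39, 86] (1 swaps)
Pass 2: [29, 70, 39, 80, 86] (1 swaps)
Pass 3: [29, 39, 70, 80, 86] (1 swaps)

After 3 passes: [29, 39, 70, 80, 86]


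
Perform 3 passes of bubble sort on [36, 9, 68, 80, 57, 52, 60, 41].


Initial: [36, 9, 68, 80, 57, 52, 60, 41]
Pass 1: [9, 36, 68, 57, 52, 60, 41, 80] (5 swaps)
Pass 2: [9, 36, 57, 52, 60, 41, 68, 80] (4 swaps)
Pass 3: [9, 36, 52, 57, 41, 60, 68, 80] (2 swaps)

After 3 passes: [9, 36, 52, 57, 41, 60, 68, 80]


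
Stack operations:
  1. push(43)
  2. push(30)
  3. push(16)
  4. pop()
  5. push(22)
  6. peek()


push(43) -> [43]
push(30) -> [43, 30]
push(16) -> [43, 30, 16]
pop()->16, [43, 30]
push(22) -> [43, 30, 22]
peek()->22

Final stack: [43, 30, 22]


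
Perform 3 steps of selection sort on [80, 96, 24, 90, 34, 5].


Initial: [80, 96, 24, 90, 34, 5]
Step 1: min=5 at 5
  Swap: [5, 96, 24, 90, 34, 80]
Step 2: min=24 at 2
  Swap: [5, 24, 96, 90, 34, 80]
Step 3: min=34 at 4
  Swap: [5, 24, 34, 90, 96, 80]

After 3 steps: [5, 24, 34, 90, 96, 80]


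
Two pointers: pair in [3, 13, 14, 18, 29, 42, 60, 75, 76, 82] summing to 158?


lo=0(3)+hi=9(82)=85
lo=1(13)+hi=9(82)=95
lo=2(14)+hi=9(82)=96
lo=3(18)+hi=9(82)=100
lo=4(29)+hi=9(82)=111
lo=5(42)+hi=9(82)=124
lo=6(60)+hi=9(82)=142
lo=7(75)+hi=9(82)=157
lo=8(76)+hi=9(82)=158

Yes: 76+82=158


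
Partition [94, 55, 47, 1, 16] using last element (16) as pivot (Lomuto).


Pivot: 16
  1 <= 16: swap -> [1, 55, 47, 94, 16]
Place pivot at 1: [1, 16, 47, 94, 55]

Partitioned: [1, 16, 47, 94, 55]


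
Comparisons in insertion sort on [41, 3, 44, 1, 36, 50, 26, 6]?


Algorithm: insertion sort
Input: [41, 3, 44, 1, 36, 50, 26, 6]
Sorted: [1, 3, 6, 26, 36, 41, 44, 50]

20


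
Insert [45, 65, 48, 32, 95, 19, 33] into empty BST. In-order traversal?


Insert 45: root
Insert 65: R from 45
Insert 48: R from 45 -> L from 65
Insert 32: L from 45
Insert 95: R from 45 -> R from 65
Insert 19: L from 45 -> L from 32
Insert 33: L from 45 -> R from 32

In-order: [19, 32, 33, 45, 48, 65, 95]


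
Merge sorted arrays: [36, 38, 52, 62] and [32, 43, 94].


Take 32 from B
Take 36 from A
Take 38 from A
Take 43 from B
Take 52 from A
Take 62 from A

Merged: [32, 36, 38, 43, 52, 62, 94]


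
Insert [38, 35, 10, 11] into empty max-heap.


Insert 38: [38]
Insert 35: [38, 35]
Insert 10: [38, 35, 10]
Insert 11: [38, 35, 10, 11]

Final heap: [38, 35, 10, 11]


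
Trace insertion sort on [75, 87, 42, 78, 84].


Initial: [75, 87, 42, 78, 84]
Insert 87: [75, 87, 42, 78, 84]
Insert 42: [42, 75, 87, 78, 84]
Insert 78: [42, 75, 78, 87, 84]
Insert 84: [42, 75, 78, 84, 87]

Sorted: [42, 75, 78, 84, 87]


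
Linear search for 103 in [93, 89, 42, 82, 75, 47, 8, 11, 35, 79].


i=0: 93!=103
i=1: 89!=103
i=2: 42!=103
i=3: 82!=103
i=4: 75!=103
i=5: 47!=103
i=6: 8!=103
i=7: 11!=103
i=8: 35!=103
i=9: 79!=103

Not found, 10 comps


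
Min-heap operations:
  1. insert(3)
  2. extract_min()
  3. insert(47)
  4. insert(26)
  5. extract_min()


insert(3) -> [3]
extract_min()->3, []
insert(47) -> [47]
insert(26) -> [26, 47]
extract_min()->26, [47]

Final heap: [47]


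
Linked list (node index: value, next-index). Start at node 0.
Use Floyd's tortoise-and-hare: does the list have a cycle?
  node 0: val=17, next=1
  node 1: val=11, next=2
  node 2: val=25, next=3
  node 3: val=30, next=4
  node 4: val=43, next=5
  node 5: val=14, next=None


Floyd's tortoise (slow, +1) and hare (fast, +2):
  init: slow=0, fast=0
  step 1: slow=1, fast=2
  step 2: slow=2, fast=4
  step 3: fast 4->5->None, no cycle

Cycle: no


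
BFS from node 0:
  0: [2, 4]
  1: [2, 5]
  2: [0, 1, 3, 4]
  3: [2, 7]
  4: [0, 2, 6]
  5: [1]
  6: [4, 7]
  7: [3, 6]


Visit 0, enqueue [2, 4]
Visit 2, enqueue [1, 3]
Visit 4, enqueue [6]
Visit 1, enqueue [5]
Visit 3, enqueue [7]
Visit 6, enqueue []
Visit 5, enqueue []
Visit 7, enqueue []

BFS order: [0, 2, 4, 1, 3, 6, 5, 7]


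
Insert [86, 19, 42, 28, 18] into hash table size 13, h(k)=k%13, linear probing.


Insert 86: h=8 -> slot 8
Insert 19: h=6 -> slot 6
Insert 42: h=3 -> slot 3
Insert 28: h=2 -> slot 2
Insert 18: h=5 -> slot 5

Table: [None, None, 28, 42, None, 18, 19, None, 86, None, None, None, None]


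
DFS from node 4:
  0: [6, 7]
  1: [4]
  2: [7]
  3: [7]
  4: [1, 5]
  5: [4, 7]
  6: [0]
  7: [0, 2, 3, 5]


Visit 4, push [5, 1]
Visit 1, push []
Visit 5, push [7]
Visit 7, push [3, 2, 0]
Visit 0, push [6]
Visit 6, push []
Visit 2, push []
Visit 3, push []

DFS order: [4, 1, 5, 7, 0, 6, 2, 3]


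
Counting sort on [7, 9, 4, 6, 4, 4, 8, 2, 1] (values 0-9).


Input: [7, 9, 4, 6, 4, 4, 8, 2, 1]
Counts: [0, 1, 1, 0, 3, 0, 1, 1, 1, 1]

Sorted: [1, 2, 4, 4, 4, 6, 7, 8, 9]


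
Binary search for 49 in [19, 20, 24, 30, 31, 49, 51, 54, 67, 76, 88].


Step 1: lo=0, hi=10, mid=5, val=49

Found at index 5


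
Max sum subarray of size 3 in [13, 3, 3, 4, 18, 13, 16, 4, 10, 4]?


[0:3]: 19
[1:4]: 10
[2:5]: 25
[3:6]: 35
[4:7]: 47
[5:8]: 33
[6:9]: 30
[7:10]: 18

Max: 47 at [4:7]


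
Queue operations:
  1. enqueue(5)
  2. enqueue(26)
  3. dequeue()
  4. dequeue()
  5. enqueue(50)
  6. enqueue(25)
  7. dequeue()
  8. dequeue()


enqueue(5) -> [5]
enqueue(26) -> [5, 26]
dequeue()->5, [26]
dequeue()->26, []
enqueue(50) -> [50]
enqueue(25) -> [50, 25]
dequeue()->50, [25]
dequeue()->25, []

Final queue: []


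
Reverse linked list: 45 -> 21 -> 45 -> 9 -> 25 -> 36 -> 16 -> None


Step 1: curr=45, set curr.next=prev(None) | reversed so far: 45
Step 2: curr=21, set curr.next=prev(45) | reversed so far: 21 -> 45
Step 3: curr=45, set curr.next=prev(21) | reversed so far: 45 -> 21 -> 45
Step 4: curr=9, set curr.next=prev(45) | reversed so far: 9 -> 45 -> 21 -> 45
Step 5: curr=25, set curr.next=prev(9) | reversed so far: 25 -> 9 -> 45 -> 21 -> 45
Step 6: curr=36, set curr.next=prev(25) | reversed so far: 36 -> 25 -> 9 -> 45 -> 21 -> 45
Step 7: curr=16, set curr.next=prev(36) | reversed so far: 16 -> 36 -> 25 -> 9 -> 45 -> 21 -> 45

16 -> 36 -> 25 -> 9 -> 45 -> 21 -> 45 -> None


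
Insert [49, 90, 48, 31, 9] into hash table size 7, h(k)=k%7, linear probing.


Insert 49: h=0 -> slot 0
Insert 90: h=6 -> slot 6
Insert 48: h=6, 2 probes -> slot 1
Insert 31: h=3 -> slot 3
Insert 9: h=2 -> slot 2

Table: [49, 48, 9, 31, None, None, 90]


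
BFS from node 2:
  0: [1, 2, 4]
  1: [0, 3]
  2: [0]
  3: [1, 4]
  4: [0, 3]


Visit 2, enqueue [0]
Visit 0, enqueue [1, 4]
Visit 1, enqueue [3]
Visit 4, enqueue []
Visit 3, enqueue []

BFS order: [2, 0, 1, 4, 3]


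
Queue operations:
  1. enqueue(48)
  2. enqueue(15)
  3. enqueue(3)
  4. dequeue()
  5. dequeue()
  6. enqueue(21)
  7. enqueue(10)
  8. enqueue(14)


enqueue(48) -> [48]
enqueue(15) -> [48, 15]
enqueue(3) -> [48, 15, 3]
dequeue()->48, [15, 3]
dequeue()->15, [3]
enqueue(21) -> [3, 21]
enqueue(10) -> [3, 21, 10]
enqueue(14) -> [3, 21, 10, 14]

Final queue: [3, 21, 10, 14]


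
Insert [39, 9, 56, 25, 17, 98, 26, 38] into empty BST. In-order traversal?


Insert 39: root
Insert 9: L from 39
Insert 56: R from 39
Insert 25: L from 39 -> R from 9
Insert 17: L from 39 -> R from 9 -> L from 25
Insert 98: R from 39 -> R from 56
Insert 26: L from 39 -> R from 9 -> R from 25
Insert 38: L from 39 -> R from 9 -> R from 25 -> R from 26

In-order: [9, 17, 25, 26, 38, 39, 56, 98]


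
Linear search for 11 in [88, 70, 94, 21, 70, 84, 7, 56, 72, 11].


i=0: 88!=11
i=1: 70!=11
i=2: 94!=11
i=3: 21!=11
i=4: 70!=11
i=5: 84!=11
i=6: 7!=11
i=7: 56!=11
i=8: 72!=11
i=9: 11==11 found!

Found at 9, 10 comps


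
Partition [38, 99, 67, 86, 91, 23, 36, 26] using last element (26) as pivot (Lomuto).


Pivot: 26
  23 <= 26: swap -> [23, 99, 67, 86, 91, 38, 36, 26]
Place pivot at 1: [23, 26, 67, 86, 91, 38, 36, 99]

Partitioned: [23, 26, 67, 86, 91, 38, 36, 99]


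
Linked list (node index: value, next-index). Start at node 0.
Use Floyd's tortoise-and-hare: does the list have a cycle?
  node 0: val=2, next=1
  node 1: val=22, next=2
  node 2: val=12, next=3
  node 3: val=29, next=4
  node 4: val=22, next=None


Floyd's tortoise (slow, +1) and hare (fast, +2):
  init: slow=0, fast=0
  step 1: slow=1, fast=2
  step 2: slow=2, fast=4
  step 3: fast -> None, no cycle

Cycle: no


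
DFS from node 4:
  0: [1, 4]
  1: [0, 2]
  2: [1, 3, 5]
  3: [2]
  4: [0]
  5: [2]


Visit 4, push [0]
Visit 0, push [1]
Visit 1, push [2]
Visit 2, push [5, 3]
Visit 3, push []
Visit 5, push []

DFS order: [4, 0, 1, 2, 3, 5]


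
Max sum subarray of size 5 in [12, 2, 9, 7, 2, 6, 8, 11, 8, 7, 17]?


[0:5]: 32
[1:6]: 26
[2:7]: 32
[3:8]: 34
[4:9]: 35
[5:10]: 40
[6:11]: 51

Max: 51 at [6:11]


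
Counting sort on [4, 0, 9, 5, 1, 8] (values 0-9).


Input: [4, 0, 9, 5, 1, 8]
Counts: [1, 1, 0, 0, 1, 1, 0, 0, 1, 1]

Sorted: [0, 1, 4, 5, 8, 9]


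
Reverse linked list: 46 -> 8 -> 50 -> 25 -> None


Step 1: curr=46, set curr.next=prev(None) | reversed so far: 46
Step 2: curr=8, set curr.next=prev(46) | reversed so far: 8 -> 46
Step 3: curr=50, set curr.next=prev(8) | reversed so far: 50 -> 8 -> 46
Step 4: curr=25, set curr.next=prev(50) | reversed so far: 25 -> 50 -> 8 -> 46

25 -> 50 -> 8 -> 46 -> None


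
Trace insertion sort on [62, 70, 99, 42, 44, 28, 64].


Initial: [62, 70, 99, 42, 44, 28, 64]
Insert 70: [62, 70, 99, 42, 44, 28, 64]
Insert 99: [62, 70, 99, 42, 44, 28, 64]
Insert 42: [42, 62, 70, 99, 44, 28, 64]
Insert 44: [42, 44, 62, 70, 99, 28, 64]
Insert 28: [28, 42, 44, 62, 70, 99, 64]
Insert 64: [28, 42, 44, 62, 64, 70, 99]

Sorted: [28, 42, 44, 62, 64, 70, 99]


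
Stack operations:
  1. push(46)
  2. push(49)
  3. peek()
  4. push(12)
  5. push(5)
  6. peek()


push(46) -> [46]
push(49) -> [46, 49]
peek()->49
push(12) -> [46, 49, 12]
push(5) -> [46, 49, 12, 5]
peek()->5

Final stack: [46, 49, 12, 5]


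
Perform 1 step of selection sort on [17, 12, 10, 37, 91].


Initial: [17, 12, 10, 37, 91]
Step 1: min=10 at 2
  Swap: [10, 12, 17, 37, 91]

After 1 step: [10, 12, 17, 37, 91]


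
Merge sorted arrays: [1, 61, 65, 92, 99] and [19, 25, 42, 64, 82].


Take 1 from A
Take 19 from B
Take 25 from B
Take 42 from B
Take 61 from A
Take 64 from B
Take 65 from A
Take 82 from B

Merged: [1, 19, 25, 42, 61, 64, 65, 82, 92, 99]


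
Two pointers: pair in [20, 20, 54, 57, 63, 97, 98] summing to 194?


lo=0(20)+hi=6(98)=118
lo=1(20)+hi=6(98)=118
lo=2(54)+hi=6(98)=152
lo=3(57)+hi=6(98)=155
lo=4(63)+hi=6(98)=161
lo=5(97)+hi=6(98)=195

No pair found


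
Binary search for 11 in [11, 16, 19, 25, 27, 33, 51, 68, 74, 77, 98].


Step 1: lo=0, hi=10, mid=5, val=33
Step 2: lo=0, hi=4, mid=2, val=19
Step 3: lo=0, hi=1, mid=0, val=11

Found at index 0


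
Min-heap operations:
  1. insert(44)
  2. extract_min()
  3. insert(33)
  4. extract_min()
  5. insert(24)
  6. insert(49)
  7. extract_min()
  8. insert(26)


insert(44) -> [44]
extract_min()->44, []
insert(33) -> [33]
extract_min()->33, []
insert(24) -> [24]
insert(49) -> [24, 49]
extract_min()->24, [49]
insert(26) -> [26, 49]

Final heap: [26, 49]


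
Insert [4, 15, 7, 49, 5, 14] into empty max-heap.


Insert 4: [4]
Insert 15: [15, 4]
Insert 7: [15, 4, 7]
Insert 49: [49, 15, 7, 4]
Insert 5: [49, 15, 7, 4, 5]
Insert 14: [49, 15, 14, 4, 5, 7]

Final heap: [49, 15, 14, 4, 5, 7]


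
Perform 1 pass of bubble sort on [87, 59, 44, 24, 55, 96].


Initial: [87, 59, 44, 24, 55, 96]
Pass 1: [59, 44, 24, 55, 87, 96] (4 swaps)

After 1 pass: [59, 44, 24, 55, 87, 96]


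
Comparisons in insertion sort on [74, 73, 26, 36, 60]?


Algorithm: insertion sort
Input: [74, 73, 26, 36, 60]
Sorted: [26, 36, 60, 73, 74]

9


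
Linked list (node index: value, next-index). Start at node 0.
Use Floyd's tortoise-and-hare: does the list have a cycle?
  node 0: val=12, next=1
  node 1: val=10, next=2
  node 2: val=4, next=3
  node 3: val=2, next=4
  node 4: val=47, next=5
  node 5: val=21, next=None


Floyd's tortoise (slow, +1) and hare (fast, +2):
  init: slow=0, fast=0
  step 1: slow=1, fast=2
  step 2: slow=2, fast=4
  step 3: fast 4->5->None, no cycle

Cycle: no


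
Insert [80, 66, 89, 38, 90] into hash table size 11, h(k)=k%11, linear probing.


Insert 80: h=3 -> slot 3
Insert 66: h=0 -> slot 0
Insert 89: h=1 -> slot 1
Insert 38: h=5 -> slot 5
Insert 90: h=2 -> slot 2

Table: [66, 89, 90, 80, None, 38, None, None, None, None, None]


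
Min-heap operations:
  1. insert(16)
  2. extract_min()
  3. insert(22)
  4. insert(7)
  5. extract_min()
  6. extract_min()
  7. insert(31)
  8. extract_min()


insert(16) -> [16]
extract_min()->16, []
insert(22) -> [22]
insert(7) -> [7, 22]
extract_min()->7, [22]
extract_min()->22, []
insert(31) -> [31]
extract_min()->31, []

Final heap: []
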